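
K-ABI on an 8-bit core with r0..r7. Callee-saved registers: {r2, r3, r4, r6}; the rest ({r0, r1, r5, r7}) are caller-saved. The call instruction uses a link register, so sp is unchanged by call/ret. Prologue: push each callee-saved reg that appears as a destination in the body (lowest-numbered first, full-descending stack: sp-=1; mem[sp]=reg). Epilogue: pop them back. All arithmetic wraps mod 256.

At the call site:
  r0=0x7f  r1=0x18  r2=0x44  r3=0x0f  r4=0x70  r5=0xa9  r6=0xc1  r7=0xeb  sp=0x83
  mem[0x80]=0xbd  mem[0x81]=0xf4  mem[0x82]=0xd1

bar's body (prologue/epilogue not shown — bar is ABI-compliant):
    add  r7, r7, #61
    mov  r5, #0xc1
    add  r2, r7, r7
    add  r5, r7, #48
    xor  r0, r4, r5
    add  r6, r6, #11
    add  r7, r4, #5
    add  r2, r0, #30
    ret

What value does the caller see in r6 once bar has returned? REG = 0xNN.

prologue: push r2 → mem[0x82]=0x44, sp=0x82
prologue: push r6 → mem[0x81]=0xc1, sp=0x81
body[0] add  r7, r7, #61 → r7=0x28
body[1] mov  r5, #0xc1 → r5=0xc1
body[2] add  r2, r7, r7 → r2=0x50
body[3] add  r5, r7, #48 → r5=0x58
body[4] xor  r0, r4, r5 → r0=0x28
body[5] add  r6, r6, #11 → r6=0xcc
body[6] add  r7, r4, #5 → r7=0x75
body[7] add  r2, r0, #30 → r2=0x46
epilogue: pop r6=0xc1, sp=0x82
epilogue: pop r2=0x44, sp=0x83
r6 is callee-saved → restored

REG = 0xc1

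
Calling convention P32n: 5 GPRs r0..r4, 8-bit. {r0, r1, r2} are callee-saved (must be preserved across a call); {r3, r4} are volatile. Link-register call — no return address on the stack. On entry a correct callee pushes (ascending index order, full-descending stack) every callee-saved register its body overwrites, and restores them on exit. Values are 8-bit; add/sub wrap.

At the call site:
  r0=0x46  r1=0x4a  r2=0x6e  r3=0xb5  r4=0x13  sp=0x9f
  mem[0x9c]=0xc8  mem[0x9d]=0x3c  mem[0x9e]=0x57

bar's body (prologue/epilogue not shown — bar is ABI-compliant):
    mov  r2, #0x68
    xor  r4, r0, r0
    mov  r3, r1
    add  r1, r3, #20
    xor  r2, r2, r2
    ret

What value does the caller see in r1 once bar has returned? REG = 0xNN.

prologue: push r1 → mem[0x9e]=0x4a, sp=0x9e
prologue: push r2 → mem[0x9d]=0x6e, sp=0x9d
body[0] mov  r2, #0x68 → r2=0x68
body[1] xor  r4, r0, r0 → r4=0x00
body[2] mov  r3, r1 → r3=0x4a
body[3] add  r1, r3, #20 → r1=0x5e
body[4] xor  r2, r2, r2 → r2=0x00
epilogue: pop r2=0x6e, sp=0x9e
epilogue: pop r1=0x4a, sp=0x9f
r1 is callee-saved → restored

REG = 0x4a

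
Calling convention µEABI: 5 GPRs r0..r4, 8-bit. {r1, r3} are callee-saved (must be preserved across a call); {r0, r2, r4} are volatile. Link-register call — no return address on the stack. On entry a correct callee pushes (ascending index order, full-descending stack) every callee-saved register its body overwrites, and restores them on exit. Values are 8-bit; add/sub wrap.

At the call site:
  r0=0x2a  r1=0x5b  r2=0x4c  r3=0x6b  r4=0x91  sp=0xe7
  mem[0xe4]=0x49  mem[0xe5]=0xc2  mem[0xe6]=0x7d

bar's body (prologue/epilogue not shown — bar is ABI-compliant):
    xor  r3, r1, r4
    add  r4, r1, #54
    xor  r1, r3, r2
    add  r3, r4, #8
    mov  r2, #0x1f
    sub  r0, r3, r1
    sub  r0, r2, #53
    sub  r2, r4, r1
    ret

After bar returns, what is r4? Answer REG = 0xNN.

prologue: push r1 -> mem[0xe6]=0x5b, sp=0xe6
prologue: push r3 -> mem[0xe5]=0x6b, sp=0xe5
body[0] xor  r3, r1, r4 -> r3=0xca
body[1] add  r4, r1, #54 -> r4=0x91
body[2] xor  r1, r3, r2 -> r1=0x86
body[3] add  r3, r4, #8 -> r3=0x99
body[4] mov  r2, #0x1f -> r2=0x1f
body[5] sub  r0, r3, r1 -> r0=0x13
body[6] sub  r0, r2, #53 -> r0=0xea
body[7] sub  r2, r4, r1 -> r2=0x0b
epilogue: pop r3=0x6b, sp=0xe6
epilogue: pop r1=0x5b, sp=0xe7
r4 is caller-saved -> body value

REG = 0x91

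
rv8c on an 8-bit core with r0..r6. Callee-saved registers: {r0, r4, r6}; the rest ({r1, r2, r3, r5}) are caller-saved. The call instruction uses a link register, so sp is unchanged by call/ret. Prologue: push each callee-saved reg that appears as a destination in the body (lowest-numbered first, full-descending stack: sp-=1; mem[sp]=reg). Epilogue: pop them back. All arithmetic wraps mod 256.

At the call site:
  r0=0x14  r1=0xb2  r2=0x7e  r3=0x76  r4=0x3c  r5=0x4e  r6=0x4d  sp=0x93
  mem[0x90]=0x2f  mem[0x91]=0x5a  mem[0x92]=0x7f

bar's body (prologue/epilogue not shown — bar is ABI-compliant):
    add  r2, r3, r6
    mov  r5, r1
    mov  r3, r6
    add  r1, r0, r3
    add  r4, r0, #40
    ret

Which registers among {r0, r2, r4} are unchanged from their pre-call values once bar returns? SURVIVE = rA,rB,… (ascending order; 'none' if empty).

SURVIVE = r0,r4

prologue: push r4 → mem[0x92]=0x3c, sp=0x92
body[0] add  r2, r3, r6 → r2=0xc3
body[1] mov  r5, r1 → r5=0xb2
body[2] mov  r3, r6 → r3=0x4d
body[3] add  r1, r0, r3 → r1=0x61
body[4] add  r4, r0, #40 → r4=0x3c
epilogue: pop r4=0x3c, sp=0x93
r0: callee-saved, written=False
r2: caller-saved, written=True
r4: callee-saved, written=True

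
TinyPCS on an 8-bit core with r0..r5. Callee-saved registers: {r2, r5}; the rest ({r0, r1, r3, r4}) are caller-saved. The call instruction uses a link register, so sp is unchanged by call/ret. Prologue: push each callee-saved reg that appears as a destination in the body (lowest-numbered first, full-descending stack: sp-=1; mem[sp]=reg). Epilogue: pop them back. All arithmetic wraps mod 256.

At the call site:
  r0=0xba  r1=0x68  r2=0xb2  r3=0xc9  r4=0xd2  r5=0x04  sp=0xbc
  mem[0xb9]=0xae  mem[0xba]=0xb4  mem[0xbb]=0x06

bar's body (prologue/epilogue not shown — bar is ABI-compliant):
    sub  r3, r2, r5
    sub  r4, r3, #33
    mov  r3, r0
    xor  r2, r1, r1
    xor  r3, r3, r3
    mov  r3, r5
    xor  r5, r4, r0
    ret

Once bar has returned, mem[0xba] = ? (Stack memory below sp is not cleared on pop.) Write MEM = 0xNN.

prologue: push r2 -> mem[0xbb]=0xb2, sp=0xbb
prologue: push r5 -> mem[0xba]=0x04, sp=0xba
body[0] sub  r3, r2, r5 -> r3=0xae
body[1] sub  r4, r3, #33 -> r4=0x8d
body[2] mov  r3, r0 -> r3=0xba
body[3] xor  r2, r1, r1 -> r2=0x00
body[4] xor  r3, r3, r3 -> r3=0x00
body[5] mov  r3, r5 -> r3=0x04
body[6] xor  r5, r4, r0 -> r5=0x37
epilogue: pop r5=0x04, sp=0xbb
epilogue: pop r2=0xb2, sp=0xbc
prologue pushed ['r2', 'r5'] at ['0xbb', '0xba']

MEM = 0x04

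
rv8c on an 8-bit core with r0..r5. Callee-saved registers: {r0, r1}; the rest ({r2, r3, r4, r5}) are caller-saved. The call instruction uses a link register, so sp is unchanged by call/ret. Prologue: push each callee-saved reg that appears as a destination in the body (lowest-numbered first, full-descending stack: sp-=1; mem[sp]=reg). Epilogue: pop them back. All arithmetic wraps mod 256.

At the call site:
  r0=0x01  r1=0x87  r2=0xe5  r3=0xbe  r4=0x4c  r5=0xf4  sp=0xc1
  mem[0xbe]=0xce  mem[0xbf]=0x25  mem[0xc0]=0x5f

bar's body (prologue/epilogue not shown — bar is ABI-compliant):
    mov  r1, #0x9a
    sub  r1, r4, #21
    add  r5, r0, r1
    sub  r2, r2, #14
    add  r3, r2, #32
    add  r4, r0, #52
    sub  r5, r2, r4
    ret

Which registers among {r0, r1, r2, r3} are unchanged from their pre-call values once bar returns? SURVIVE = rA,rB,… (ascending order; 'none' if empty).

SURVIVE = r0,r1

prologue: push r1 → mem[0xc0]=0x87, sp=0xc0
body[0] mov  r1, #0x9a → r1=0x9a
body[1] sub  r1, r4, #21 → r1=0x37
body[2] add  r5, r0, r1 → r5=0x38
body[3] sub  r2, r2, #14 → r2=0xd7
body[4] add  r3, r2, #32 → r3=0xf7
body[5] add  r4, r0, #52 → r4=0x35
body[6] sub  r5, r2, r4 → r5=0xa2
epilogue: pop r1=0x87, sp=0xc1
r0: callee-saved, written=False
r1: callee-saved, written=True
r2: caller-saved, written=True
r3: caller-saved, written=True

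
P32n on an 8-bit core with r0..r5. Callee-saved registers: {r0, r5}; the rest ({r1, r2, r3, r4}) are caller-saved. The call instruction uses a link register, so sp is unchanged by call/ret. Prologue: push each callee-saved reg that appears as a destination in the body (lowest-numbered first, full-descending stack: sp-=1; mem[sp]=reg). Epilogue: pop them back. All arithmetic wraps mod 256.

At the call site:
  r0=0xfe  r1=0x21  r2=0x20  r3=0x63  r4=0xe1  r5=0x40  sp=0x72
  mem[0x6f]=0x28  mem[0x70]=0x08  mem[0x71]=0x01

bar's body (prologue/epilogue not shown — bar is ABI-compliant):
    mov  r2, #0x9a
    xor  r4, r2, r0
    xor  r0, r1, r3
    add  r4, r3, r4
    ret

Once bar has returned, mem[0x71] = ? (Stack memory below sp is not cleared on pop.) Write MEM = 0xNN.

MEM = 0xfe

prologue: push r0 -> mem[0x71]=0xfe, sp=0x71
body[0] mov  r2, #0x9a -> r2=0x9a
body[1] xor  r4, r2, r0 -> r4=0x64
body[2] xor  r0, r1, r3 -> r0=0x42
body[3] add  r4, r3, r4 -> r4=0xc7
epilogue: pop r0=0xfe, sp=0x72
prologue pushed ['r0'] at ['0x71']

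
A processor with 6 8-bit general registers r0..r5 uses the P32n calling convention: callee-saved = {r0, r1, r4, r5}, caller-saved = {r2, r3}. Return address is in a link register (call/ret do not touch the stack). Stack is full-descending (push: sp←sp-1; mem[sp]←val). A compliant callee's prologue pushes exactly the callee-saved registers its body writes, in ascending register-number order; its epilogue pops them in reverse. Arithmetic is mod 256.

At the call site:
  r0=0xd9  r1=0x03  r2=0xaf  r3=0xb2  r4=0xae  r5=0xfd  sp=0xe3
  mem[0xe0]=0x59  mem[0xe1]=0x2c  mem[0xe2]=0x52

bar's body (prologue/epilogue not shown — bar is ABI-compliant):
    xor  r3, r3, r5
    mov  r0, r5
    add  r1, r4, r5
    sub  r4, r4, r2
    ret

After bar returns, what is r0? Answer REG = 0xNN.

REG = 0xd9

prologue: push r0 → mem[0xe2]=0xd9, sp=0xe2
prologue: push r1 → mem[0xe1]=0x03, sp=0xe1
prologue: push r4 → mem[0xe0]=0xae, sp=0xe0
body[0] xor  r3, r3, r5 → r3=0x4f
body[1] mov  r0, r5 → r0=0xfd
body[2] add  r1, r4, r5 → r1=0xab
body[3] sub  r4, r4, r2 → r4=0xff
epilogue: pop r4=0xae, sp=0xe1
epilogue: pop r1=0x03, sp=0xe2
epilogue: pop r0=0xd9, sp=0xe3
r0 is callee-saved → restored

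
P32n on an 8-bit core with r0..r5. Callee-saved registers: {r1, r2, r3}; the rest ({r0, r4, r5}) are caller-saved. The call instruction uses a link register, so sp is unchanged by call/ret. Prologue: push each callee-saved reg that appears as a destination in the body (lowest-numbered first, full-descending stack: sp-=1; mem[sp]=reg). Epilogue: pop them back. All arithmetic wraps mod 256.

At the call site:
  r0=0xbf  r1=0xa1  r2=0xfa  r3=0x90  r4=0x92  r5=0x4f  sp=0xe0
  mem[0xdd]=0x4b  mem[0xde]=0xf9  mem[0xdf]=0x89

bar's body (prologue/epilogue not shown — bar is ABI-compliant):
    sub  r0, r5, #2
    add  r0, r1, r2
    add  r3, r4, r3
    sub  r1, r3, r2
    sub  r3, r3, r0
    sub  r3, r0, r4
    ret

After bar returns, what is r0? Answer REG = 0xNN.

prologue: push r1 -> mem[0xdf]=0xa1, sp=0xdf
prologue: push r3 -> mem[0xde]=0x90, sp=0xde
body[0] sub  r0, r5, #2 -> r0=0x4d
body[1] add  r0, r1, r2 -> r0=0x9b
body[2] add  r3, r4, r3 -> r3=0x22
body[3] sub  r1, r3, r2 -> r1=0x28
body[4] sub  r3, r3, r0 -> r3=0x87
body[5] sub  r3, r0, r4 -> r3=0x09
epilogue: pop r3=0x90, sp=0xdf
epilogue: pop r1=0xa1, sp=0xe0
r0 is caller-saved -> body value

REG = 0x9b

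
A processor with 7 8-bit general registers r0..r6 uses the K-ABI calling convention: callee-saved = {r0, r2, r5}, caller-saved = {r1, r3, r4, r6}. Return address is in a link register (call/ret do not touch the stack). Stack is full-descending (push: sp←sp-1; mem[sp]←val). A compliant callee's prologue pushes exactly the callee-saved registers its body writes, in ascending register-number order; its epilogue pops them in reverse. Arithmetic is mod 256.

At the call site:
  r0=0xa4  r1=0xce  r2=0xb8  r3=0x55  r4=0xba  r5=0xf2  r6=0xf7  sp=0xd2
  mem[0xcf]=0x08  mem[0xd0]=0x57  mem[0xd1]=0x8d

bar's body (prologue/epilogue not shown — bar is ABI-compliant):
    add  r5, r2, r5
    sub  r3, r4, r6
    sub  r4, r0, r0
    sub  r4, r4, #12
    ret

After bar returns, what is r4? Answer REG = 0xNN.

REG = 0xf4

prologue: push r5 -> mem[0xd1]=0xf2, sp=0xd1
body[0] add  r5, r2, r5 -> r5=0xaa
body[1] sub  r3, r4, r6 -> r3=0xc3
body[2] sub  r4, r0, r0 -> r4=0x00
body[3] sub  r4, r4, #12 -> r4=0xf4
epilogue: pop r5=0xf2, sp=0xd2
r4 is caller-saved -> body value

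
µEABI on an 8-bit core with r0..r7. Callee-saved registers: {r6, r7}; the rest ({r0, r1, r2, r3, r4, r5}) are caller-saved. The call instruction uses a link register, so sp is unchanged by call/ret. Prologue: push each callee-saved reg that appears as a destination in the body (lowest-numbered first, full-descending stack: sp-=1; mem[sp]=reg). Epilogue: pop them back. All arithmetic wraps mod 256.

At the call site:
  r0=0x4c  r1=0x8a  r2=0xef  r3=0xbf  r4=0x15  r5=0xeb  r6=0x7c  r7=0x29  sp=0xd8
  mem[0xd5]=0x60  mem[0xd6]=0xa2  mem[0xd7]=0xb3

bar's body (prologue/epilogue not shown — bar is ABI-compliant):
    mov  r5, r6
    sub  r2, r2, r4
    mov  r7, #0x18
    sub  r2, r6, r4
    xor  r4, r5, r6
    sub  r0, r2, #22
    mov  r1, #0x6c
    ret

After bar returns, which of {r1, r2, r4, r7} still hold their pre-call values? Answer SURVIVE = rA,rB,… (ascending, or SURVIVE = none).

SURVIVE = r7

prologue: push r7 -> mem[0xd7]=0x29, sp=0xd7
body[0] mov  r5, r6 -> r5=0x7c
body[1] sub  r2, r2, r4 -> r2=0xda
body[2] mov  r7, #0x18 -> r7=0x18
body[3] sub  r2, r6, r4 -> r2=0x67
body[4] xor  r4, r5, r6 -> r4=0x00
body[5] sub  r0, r2, #22 -> r0=0x51
body[6] mov  r1, #0x6c -> r1=0x6c
epilogue: pop r7=0x29, sp=0xd8
r1: caller-saved, written=True
r2: caller-saved, written=True
r4: caller-saved, written=True
r7: callee-saved, written=True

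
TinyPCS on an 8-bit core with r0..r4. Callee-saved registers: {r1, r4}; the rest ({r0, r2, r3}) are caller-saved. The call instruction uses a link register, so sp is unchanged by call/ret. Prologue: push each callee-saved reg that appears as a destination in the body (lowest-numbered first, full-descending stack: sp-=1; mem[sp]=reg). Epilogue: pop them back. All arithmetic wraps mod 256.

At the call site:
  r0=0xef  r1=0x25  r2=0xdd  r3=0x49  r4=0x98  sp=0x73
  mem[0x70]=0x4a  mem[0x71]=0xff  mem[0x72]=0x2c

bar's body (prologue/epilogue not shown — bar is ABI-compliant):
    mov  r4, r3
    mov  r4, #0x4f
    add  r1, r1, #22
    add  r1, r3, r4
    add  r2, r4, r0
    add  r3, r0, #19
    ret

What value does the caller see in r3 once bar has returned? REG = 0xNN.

prologue: push r1 -> mem[0x72]=0x25, sp=0x72
prologue: push r4 -> mem[0x71]=0x98, sp=0x71
body[0] mov  r4, r3 -> r4=0x49
body[1] mov  r4, #0x4f -> r4=0x4f
body[2] add  r1, r1, #22 -> r1=0x3b
body[3] add  r1, r3, r4 -> r1=0x98
body[4] add  r2, r4, r0 -> r2=0x3e
body[5] add  r3, r0, #19 -> r3=0x02
epilogue: pop r4=0x98, sp=0x72
epilogue: pop r1=0x25, sp=0x73
r3 is caller-saved -> body value

REG = 0x02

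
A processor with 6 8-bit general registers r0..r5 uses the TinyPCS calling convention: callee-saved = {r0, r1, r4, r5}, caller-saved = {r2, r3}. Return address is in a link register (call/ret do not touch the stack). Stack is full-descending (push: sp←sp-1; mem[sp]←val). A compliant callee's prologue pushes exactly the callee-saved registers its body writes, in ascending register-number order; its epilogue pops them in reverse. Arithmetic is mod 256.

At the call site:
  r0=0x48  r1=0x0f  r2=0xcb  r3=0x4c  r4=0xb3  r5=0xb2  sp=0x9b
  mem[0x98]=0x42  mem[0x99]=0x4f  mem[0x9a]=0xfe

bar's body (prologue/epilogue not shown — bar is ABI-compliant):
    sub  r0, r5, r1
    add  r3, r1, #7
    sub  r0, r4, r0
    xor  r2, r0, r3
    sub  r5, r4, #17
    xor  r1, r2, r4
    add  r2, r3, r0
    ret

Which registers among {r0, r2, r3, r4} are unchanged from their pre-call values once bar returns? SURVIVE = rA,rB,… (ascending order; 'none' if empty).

SURVIVE = r0,r4

prologue: push r0 -> mem[0x9a]=0x48, sp=0x9a
prologue: push r1 -> mem[0x99]=0x0f, sp=0x99
prologue: push r5 -> mem[0x98]=0xb2, sp=0x98
body[0] sub  r0, r5, r1 -> r0=0xa3
body[1] add  r3, r1, #7 -> r3=0x16
body[2] sub  r0, r4, r0 -> r0=0x10
body[3] xor  r2, r0, r3 -> r2=0x06
body[4] sub  r5, r4, #17 -> r5=0xa2
body[5] xor  r1, r2, r4 -> r1=0xb5
body[6] add  r2, r3, r0 -> r2=0x26
epilogue: pop r5=0xb2, sp=0x99
epilogue: pop r1=0x0f, sp=0x9a
epilogue: pop r0=0x48, sp=0x9b
r0: callee-saved, written=True
r2: caller-saved, written=True
r3: caller-saved, written=True
r4: callee-saved, written=False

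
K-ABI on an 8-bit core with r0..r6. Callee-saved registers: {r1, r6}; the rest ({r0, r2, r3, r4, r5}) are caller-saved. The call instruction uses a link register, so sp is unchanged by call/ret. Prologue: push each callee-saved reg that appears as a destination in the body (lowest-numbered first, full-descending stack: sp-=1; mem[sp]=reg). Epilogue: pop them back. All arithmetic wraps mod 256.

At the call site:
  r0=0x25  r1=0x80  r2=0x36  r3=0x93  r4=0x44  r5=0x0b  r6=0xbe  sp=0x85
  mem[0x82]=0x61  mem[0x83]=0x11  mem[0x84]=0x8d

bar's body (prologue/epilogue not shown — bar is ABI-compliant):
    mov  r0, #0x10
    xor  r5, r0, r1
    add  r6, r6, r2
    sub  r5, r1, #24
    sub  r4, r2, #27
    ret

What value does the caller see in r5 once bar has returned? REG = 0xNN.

REG = 0x68

prologue: push r6 → mem[0x84]=0xbe, sp=0x84
body[0] mov  r0, #0x10 → r0=0x10
body[1] xor  r5, r0, r1 → r5=0x90
body[2] add  r6, r6, r2 → r6=0xf4
body[3] sub  r5, r1, #24 → r5=0x68
body[4] sub  r4, r2, #27 → r4=0x1b
epilogue: pop r6=0xbe, sp=0x85
r5 is caller-saved → body value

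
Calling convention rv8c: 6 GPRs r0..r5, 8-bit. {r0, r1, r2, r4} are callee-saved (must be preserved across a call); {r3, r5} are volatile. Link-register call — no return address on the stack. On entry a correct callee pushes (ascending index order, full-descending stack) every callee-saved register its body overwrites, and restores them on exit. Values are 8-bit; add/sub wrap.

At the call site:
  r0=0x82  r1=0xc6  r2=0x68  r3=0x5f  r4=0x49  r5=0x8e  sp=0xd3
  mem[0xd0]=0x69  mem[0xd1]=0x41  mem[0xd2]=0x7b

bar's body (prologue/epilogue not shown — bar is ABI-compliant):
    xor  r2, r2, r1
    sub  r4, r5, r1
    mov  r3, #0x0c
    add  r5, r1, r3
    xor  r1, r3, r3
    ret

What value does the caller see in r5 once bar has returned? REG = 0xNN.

REG = 0xd2

prologue: push r1 → mem[0xd2]=0xc6, sp=0xd2
prologue: push r2 → mem[0xd1]=0x68, sp=0xd1
prologue: push r4 → mem[0xd0]=0x49, sp=0xd0
body[0] xor  r2, r2, r1 → r2=0xae
body[1] sub  r4, r5, r1 → r4=0xc8
body[2] mov  r3, #0x0c → r3=0x0c
body[3] add  r5, r1, r3 → r5=0xd2
body[4] xor  r1, r3, r3 → r1=0x00
epilogue: pop r4=0x49, sp=0xd1
epilogue: pop r2=0x68, sp=0xd2
epilogue: pop r1=0xc6, sp=0xd3
r5 is caller-saved → body value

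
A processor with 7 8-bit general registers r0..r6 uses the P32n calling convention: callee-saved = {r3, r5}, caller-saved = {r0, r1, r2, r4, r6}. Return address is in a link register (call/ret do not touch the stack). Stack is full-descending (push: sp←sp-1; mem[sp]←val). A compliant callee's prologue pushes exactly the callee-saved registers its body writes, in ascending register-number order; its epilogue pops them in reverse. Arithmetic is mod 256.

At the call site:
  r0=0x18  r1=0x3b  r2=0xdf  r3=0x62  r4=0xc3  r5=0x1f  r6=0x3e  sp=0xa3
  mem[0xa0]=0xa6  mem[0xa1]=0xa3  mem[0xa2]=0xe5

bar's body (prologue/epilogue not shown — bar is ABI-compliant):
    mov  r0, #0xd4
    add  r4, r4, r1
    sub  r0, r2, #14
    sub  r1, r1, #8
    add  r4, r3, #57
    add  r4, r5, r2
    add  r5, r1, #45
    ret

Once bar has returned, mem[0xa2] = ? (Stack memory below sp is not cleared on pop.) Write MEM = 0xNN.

MEM = 0x1f

prologue: push r5 → mem[0xa2]=0x1f, sp=0xa2
body[0] mov  r0, #0xd4 → r0=0xd4
body[1] add  r4, r4, r1 → r4=0xfe
body[2] sub  r0, r2, #14 → r0=0xd1
body[3] sub  r1, r1, #8 → r1=0x33
body[4] add  r4, r3, #57 → r4=0x9b
body[5] add  r4, r5, r2 → r4=0xfe
body[6] add  r5, r1, #45 → r5=0x60
epilogue: pop r5=0x1f, sp=0xa3
prologue pushed ['r5'] at ['0xa2']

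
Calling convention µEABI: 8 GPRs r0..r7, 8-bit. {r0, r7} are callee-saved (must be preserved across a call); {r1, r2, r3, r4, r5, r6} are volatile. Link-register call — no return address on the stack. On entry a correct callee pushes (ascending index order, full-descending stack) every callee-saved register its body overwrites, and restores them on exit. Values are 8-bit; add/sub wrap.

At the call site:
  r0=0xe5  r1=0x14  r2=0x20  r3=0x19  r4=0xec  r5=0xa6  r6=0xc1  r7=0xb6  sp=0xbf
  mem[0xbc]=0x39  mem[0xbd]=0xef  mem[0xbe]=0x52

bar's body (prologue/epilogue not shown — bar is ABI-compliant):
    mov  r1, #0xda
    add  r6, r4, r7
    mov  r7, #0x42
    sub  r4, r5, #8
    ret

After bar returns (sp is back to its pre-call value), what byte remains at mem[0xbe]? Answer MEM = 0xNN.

prologue: push r7 -> mem[0xbe]=0xb6, sp=0xbe
body[0] mov  r1, #0xda -> r1=0xda
body[1] add  r6, r4, r7 -> r6=0xa2
body[2] mov  r7, #0x42 -> r7=0x42
body[3] sub  r4, r5, #8 -> r4=0x9e
epilogue: pop r7=0xb6, sp=0xbf
prologue pushed ['r7'] at ['0xbe']

MEM = 0xb6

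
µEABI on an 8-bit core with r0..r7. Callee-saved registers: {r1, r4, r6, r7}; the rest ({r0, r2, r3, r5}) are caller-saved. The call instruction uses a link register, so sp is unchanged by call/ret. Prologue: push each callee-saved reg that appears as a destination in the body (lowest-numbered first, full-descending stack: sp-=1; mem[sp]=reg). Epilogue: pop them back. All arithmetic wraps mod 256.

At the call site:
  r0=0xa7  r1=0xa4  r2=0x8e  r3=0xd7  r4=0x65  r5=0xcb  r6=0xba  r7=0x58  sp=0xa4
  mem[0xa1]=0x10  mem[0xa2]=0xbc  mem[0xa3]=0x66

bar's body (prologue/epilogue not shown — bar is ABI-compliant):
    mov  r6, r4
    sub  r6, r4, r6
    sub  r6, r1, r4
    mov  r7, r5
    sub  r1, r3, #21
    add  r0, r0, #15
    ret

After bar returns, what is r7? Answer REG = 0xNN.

prologue: push r1 → mem[0xa3]=0xa4, sp=0xa3
prologue: push r6 → mem[0xa2]=0xba, sp=0xa2
prologue: push r7 → mem[0xa1]=0x58, sp=0xa1
body[0] mov  r6, r4 → r6=0x65
body[1] sub  r6, r4, r6 → r6=0x00
body[2] sub  r6, r1, r4 → r6=0x3f
body[3] mov  r7, r5 → r7=0xcb
body[4] sub  r1, r3, #21 → r1=0xc2
body[5] add  r0, r0, #15 → r0=0xb6
epilogue: pop r7=0x58, sp=0xa2
epilogue: pop r6=0xba, sp=0xa3
epilogue: pop r1=0xa4, sp=0xa4
r7 is callee-saved → restored

REG = 0x58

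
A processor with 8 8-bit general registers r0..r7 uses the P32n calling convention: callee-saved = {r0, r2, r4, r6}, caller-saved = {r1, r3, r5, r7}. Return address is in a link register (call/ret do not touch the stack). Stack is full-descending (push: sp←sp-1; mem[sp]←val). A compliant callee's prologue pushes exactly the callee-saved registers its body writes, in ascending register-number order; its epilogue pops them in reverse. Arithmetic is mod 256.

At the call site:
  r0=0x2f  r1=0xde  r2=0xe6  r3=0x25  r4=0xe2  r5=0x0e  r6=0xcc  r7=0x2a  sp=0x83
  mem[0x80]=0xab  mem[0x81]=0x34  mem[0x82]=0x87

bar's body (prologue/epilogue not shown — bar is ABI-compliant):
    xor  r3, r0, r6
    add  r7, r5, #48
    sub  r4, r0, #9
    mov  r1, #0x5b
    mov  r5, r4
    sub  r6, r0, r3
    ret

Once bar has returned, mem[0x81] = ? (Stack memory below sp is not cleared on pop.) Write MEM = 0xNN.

prologue: push r4 → mem[0x82]=0xe2, sp=0x82
prologue: push r6 → mem[0x81]=0xcc, sp=0x81
body[0] xor  r3, r0, r6 → r3=0xe3
body[1] add  r7, r5, #48 → r7=0x3e
body[2] sub  r4, r0, #9 → r4=0x26
body[3] mov  r1, #0x5b → r1=0x5b
body[4] mov  r5, r4 → r5=0x26
body[5] sub  r6, r0, r3 → r6=0x4c
epilogue: pop r6=0xcc, sp=0x82
epilogue: pop r4=0xe2, sp=0x83
prologue pushed ['r4', 'r6'] at ['0x82', '0x81']

MEM = 0xcc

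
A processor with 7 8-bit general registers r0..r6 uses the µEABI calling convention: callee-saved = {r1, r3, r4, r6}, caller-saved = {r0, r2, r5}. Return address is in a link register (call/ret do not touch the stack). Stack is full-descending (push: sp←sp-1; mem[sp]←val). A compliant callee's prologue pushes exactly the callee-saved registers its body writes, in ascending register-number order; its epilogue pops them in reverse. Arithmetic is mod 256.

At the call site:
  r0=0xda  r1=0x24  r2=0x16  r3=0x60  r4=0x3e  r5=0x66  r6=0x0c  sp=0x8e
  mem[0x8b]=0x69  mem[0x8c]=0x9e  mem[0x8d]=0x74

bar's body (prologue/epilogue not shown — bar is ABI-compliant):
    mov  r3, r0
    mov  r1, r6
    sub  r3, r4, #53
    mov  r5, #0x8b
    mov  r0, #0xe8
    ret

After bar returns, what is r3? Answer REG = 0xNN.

REG = 0x60

prologue: push r1 -> mem[0x8d]=0x24, sp=0x8d
prologue: push r3 -> mem[0x8c]=0x60, sp=0x8c
body[0] mov  r3, r0 -> r3=0xda
body[1] mov  r1, r6 -> r1=0x0c
body[2] sub  r3, r4, #53 -> r3=0x09
body[3] mov  r5, #0x8b -> r5=0x8b
body[4] mov  r0, #0xe8 -> r0=0xe8
epilogue: pop r3=0x60, sp=0x8d
epilogue: pop r1=0x24, sp=0x8e
r3 is callee-saved -> restored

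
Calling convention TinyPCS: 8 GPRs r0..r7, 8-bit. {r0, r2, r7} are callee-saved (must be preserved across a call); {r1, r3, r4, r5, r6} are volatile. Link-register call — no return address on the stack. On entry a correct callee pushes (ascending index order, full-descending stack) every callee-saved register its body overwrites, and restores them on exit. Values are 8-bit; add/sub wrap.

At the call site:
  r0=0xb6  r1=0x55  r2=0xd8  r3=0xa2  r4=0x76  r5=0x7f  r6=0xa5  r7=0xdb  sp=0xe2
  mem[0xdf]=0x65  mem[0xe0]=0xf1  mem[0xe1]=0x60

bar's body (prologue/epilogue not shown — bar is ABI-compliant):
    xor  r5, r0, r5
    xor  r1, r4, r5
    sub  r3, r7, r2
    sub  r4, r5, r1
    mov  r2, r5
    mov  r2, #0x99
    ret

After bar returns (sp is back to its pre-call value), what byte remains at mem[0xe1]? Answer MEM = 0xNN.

MEM = 0xd8

prologue: push r2 → mem[0xe1]=0xd8, sp=0xe1
body[0] xor  r5, r0, r5 → r5=0xc9
body[1] xor  r1, r4, r5 → r1=0xbf
body[2] sub  r3, r7, r2 → r3=0x03
body[3] sub  r4, r5, r1 → r4=0x0a
body[4] mov  r2, r5 → r2=0xc9
body[5] mov  r2, #0x99 → r2=0x99
epilogue: pop r2=0xd8, sp=0xe2
prologue pushed ['r2'] at ['0xe1']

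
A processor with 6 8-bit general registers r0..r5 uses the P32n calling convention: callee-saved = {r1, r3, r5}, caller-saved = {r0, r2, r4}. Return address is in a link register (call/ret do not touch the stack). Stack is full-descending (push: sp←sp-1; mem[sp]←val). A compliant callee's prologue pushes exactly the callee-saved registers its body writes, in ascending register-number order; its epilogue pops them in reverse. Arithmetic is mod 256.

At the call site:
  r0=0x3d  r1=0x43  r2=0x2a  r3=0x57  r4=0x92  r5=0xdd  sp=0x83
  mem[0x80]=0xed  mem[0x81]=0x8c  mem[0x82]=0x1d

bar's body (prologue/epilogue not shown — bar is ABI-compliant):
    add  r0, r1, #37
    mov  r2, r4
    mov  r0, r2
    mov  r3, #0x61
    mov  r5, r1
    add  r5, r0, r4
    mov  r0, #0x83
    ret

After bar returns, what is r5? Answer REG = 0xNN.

prologue: push r3 -> mem[0x82]=0x57, sp=0x82
prologue: push r5 -> mem[0x81]=0xdd, sp=0x81
body[0] add  r0, r1, #37 -> r0=0x68
body[1] mov  r2, r4 -> r2=0x92
body[2] mov  r0, r2 -> r0=0x92
body[3] mov  r3, #0x61 -> r3=0x61
body[4] mov  r5, r1 -> r5=0x43
body[5] add  r5, r0, r4 -> r5=0x24
body[6] mov  r0, #0x83 -> r0=0x83
epilogue: pop r5=0xdd, sp=0x82
epilogue: pop r3=0x57, sp=0x83
r5 is callee-saved -> restored

REG = 0xdd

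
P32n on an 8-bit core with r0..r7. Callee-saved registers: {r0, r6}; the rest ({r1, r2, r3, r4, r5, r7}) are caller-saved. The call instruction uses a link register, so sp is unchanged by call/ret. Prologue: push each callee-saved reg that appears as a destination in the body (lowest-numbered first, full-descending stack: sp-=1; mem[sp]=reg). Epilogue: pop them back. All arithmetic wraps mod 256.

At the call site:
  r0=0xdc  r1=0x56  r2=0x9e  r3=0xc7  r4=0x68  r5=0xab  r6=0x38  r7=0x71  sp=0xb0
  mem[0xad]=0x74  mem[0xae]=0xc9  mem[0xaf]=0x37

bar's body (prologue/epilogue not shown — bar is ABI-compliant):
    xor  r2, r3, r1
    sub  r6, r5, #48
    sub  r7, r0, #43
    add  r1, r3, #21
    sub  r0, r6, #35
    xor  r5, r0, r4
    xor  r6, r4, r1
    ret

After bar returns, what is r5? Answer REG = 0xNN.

REG = 0x30

prologue: push r0 → mem[0xaf]=0xdc, sp=0xaf
prologue: push r6 → mem[0xae]=0x38, sp=0xae
body[0] xor  r2, r3, r1 → r2=0x91
body[1] sub  r6, r5, #48 → r6=0x7b
body[2] sub  r7, r0, #43 → r7=0xb1
body[3] add  r1, r3, #21 → r1=0xdc
body[4] sub  r0, r6, #35 → r0=0x58
body[5] xor  r5, r0, r4 → r5=0x30
body[6] xor  r6, r4, r1 → r6=0xb4
epilogue: pop r6=0x38, sp=0xaf
epilogue: pop r0=0xdc, sp=0xb0
r5 is caller-saved → body value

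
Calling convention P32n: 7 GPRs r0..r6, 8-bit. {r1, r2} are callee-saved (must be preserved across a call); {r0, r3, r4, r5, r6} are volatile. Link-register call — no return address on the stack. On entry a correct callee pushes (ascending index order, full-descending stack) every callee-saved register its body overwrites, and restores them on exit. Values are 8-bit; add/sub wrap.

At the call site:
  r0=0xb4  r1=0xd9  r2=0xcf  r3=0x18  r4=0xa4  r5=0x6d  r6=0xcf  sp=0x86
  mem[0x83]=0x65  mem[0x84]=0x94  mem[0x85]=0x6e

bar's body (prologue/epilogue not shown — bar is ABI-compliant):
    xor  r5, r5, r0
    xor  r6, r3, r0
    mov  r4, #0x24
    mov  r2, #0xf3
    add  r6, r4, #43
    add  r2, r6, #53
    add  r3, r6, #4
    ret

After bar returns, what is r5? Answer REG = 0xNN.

prologue: push r2 -> mem[0x85]=0xcf, sp=0x85
body[0] xor  r5, r5, r0 -> r5=0xd9
body[1] xor  r6, r3, r0 -> r6=0xac
body[2] mov  r4, #0x24 -> r4=0x24
body[3] mov  r2, #0xf3 -> r2=0xf3
body[4] add  r6, r4, #43 -> r6=0x4f
body[5] add  r2, r6, #53 -> r2=0x84
body[6] add  r3, r6, #4 -> r3=0x53
epilogue: pop r2=0xcf, sp=0x86
r5 is caller-saved -> body value

REG = 0xd9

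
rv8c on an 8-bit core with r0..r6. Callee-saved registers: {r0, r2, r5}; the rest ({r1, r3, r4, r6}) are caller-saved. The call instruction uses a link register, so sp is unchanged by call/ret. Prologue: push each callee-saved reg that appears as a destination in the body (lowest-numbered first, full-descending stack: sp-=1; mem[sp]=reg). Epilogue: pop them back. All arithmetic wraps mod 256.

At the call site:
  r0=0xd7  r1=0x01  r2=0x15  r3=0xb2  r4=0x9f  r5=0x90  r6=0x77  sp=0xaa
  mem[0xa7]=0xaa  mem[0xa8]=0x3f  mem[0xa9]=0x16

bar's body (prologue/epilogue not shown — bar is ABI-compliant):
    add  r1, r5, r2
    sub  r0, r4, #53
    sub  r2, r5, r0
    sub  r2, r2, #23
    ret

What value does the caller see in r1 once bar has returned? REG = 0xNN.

prologue: push r0 → mem[0xa9]=0xd7, sp=0xa9
prologue: push r2 → mem[0xa8]=0x15, sp=0xa8
body[0] add  r1, r5, r2 → r1=0xa5
body[1] sub  r0, r4, #53 → r0=0x6a
body[2] sub  r2, r5, r0 → r2=0x26
body[3] sub  r2, r2, #23 → r2=0x0f
epilogue: pop r2=0x15, sp=0xa9
epilogue: pop r0=0xd7, sp=0xaa
r1 is caller-saved → body value

REG = 0xa5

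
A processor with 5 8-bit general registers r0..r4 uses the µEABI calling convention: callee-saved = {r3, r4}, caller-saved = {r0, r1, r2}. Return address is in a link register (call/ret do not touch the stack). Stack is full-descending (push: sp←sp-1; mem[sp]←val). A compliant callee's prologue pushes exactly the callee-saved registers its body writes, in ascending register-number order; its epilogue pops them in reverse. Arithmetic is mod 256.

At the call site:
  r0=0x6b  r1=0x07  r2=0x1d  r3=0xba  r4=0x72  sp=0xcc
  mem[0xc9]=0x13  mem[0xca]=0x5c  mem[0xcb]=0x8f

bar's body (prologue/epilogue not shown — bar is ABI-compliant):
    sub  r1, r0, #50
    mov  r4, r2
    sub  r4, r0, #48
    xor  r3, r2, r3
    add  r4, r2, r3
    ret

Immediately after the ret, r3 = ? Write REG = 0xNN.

REG = 0xba

prologue: push r3 -> mem[0xcb]=0xba, sp=0xcb
prologue: push r4 -> mem[0xca]=0x72, sp=0xca
body[0] sub  r1, r0, #50 -> r1=0x39
body[1] mov  r4, r2 -> r4=0x1d
body[2] sub  r4, r0, #48 -> r4=0x3b
body[3] xor  r3, r2, r3 -> r3=0xa7
body[4] add  r4, r2, r3 -> r4=0xc4
epilogue: pop r4=0x72, sp=0xcb
epilogue: pop r3=0xba, sp=0xcc
r3 is callee-saved -> restored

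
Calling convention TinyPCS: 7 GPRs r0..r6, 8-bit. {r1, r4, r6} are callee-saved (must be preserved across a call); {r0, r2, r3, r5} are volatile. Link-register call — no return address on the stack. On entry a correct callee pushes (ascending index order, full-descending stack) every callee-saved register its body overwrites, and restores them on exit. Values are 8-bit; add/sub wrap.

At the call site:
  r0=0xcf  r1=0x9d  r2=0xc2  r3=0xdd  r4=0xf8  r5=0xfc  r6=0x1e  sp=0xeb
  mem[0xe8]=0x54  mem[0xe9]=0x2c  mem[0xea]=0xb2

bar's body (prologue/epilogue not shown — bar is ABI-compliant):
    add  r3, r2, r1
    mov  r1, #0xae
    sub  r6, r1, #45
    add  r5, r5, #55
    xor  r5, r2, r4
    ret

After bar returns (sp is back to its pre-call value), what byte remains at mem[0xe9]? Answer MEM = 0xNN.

prologue: push r1 → mem[0xea]=0x9d, sp=0xea
prologue: push r6 → mem[0xe9]=0x1e, sp=0xe9
body[0] add  r3, r2, r1 → r3=0x5f
body[1] mov  r1, #0xae → r1=0xae
body[2] sub  r6, r1, #45 → r6=0x81
body[3] add  r5, r5, #55 → r5=0x33
body[4] xor  r5, r2, r4 → r5=0x3a
epilogue: pop r6=0x1e, sp=0xea
epilogue: pop r1=0x9d, sp=0xeb
prologue pushed ['r1', 'r6'] at ['0xea', '0xe9']

MEM = 0x1e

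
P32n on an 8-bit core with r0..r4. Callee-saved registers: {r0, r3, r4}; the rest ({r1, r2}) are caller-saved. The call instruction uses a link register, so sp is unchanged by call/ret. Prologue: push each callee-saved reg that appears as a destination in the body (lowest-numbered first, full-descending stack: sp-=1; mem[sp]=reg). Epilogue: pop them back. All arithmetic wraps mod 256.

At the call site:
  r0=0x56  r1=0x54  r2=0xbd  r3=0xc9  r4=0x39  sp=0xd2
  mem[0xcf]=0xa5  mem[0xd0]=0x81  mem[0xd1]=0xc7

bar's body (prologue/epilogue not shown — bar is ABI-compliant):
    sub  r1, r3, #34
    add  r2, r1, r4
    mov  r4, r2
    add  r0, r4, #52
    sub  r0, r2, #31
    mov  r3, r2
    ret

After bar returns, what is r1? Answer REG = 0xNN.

prologue: push r0 -> mem[0xd1]=0x56, sp=0xd1
prologue: push r3 -> mem[0xd0]=0xc9, sp=0xd0
prologue: push r4 -> mem[0xcf]=0x39, sp=0xcf
body[0] sub  r1, r3, #34 -> r1=0xa7
body[1] add  r2, r1, r4 -> r2=0xe0
body[2] mov  r4, r2 -> r4=0xe0
body[3] add  r0, r4, #52 -> r0=0x14
body[4] sub  r0, r2, #31 -> r0=0xc1
body[5] mov  r3, r2 -> r3=0xe0
epilogue: pop r4=0x39, sp=0xd0
epilogue: pop r3=0xc9, sp=0xd1
epilogue: pop r0=0x56, sp=0xd2
r1 is caller-saved -> body value

REG = 0xa7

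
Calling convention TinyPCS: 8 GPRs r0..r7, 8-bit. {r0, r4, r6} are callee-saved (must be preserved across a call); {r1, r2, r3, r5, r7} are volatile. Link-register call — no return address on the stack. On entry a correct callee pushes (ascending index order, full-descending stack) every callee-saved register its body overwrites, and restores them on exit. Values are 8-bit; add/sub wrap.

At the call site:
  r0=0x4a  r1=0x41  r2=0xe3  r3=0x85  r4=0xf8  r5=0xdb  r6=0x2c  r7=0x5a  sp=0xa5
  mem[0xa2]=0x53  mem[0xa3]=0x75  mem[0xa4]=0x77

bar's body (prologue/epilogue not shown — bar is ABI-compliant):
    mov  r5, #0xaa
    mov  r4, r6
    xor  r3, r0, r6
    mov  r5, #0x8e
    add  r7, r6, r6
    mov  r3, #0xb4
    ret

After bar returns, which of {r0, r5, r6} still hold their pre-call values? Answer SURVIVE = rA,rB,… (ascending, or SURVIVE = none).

SURVIVE = r0,r6

prologue: push r4 -> mem[0xa4]=0xf8, sp=0xa4
body[0] mov  r5, #0xaa -> r5=0xaa
body[1] mov  r4, r6 -> r4=0x2c
body[2] xor  r3, r0, r6 -> r3=0x66
body[3] mov  r5, #0x8e -> r5=0x8e
body[4] add  r7, r6, r6 -> r7=0x58
body[5] mov  r3, #0xb4 -> r3=0xb4
epilogue: pop r4=0xf8, sp=0xa5
r0: callee-saved, written=False
r5: caller-saved, written=True
r6: callee-saved, written=False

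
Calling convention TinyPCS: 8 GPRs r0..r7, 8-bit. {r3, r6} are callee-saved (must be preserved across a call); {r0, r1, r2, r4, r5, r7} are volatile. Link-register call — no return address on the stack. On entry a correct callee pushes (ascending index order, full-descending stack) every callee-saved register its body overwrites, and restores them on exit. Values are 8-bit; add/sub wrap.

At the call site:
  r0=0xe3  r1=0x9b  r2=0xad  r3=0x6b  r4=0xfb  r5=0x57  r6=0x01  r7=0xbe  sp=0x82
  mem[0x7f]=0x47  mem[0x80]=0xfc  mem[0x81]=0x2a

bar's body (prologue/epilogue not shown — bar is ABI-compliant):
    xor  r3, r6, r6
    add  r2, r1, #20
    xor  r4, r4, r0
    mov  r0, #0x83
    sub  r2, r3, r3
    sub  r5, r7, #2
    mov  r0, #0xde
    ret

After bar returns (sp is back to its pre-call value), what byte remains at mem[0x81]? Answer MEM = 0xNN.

prologue: push r3 → mem[0x81]=0x6b, sp=0x81
body[0] xor  r3, r6, r6 → r3=0x00
body[1] add  r2, r1, #20 → r2=0xaf
body[2] xor  r4, r4, r0 → r4=0x18
body[3] mov  r0, #0x83 → r0=0x83
body[4] sub  r2, r3, r3 → r2=0x00
body[5] sub  r5, r7, #2 → r5=0xbc
body[6] mov  r0, #0xde → r0=0xde
epilogue: pop r3=0x6b, sp=0x82
prologue pushed ['r3'] at ['0x81']

MEM = 0x6b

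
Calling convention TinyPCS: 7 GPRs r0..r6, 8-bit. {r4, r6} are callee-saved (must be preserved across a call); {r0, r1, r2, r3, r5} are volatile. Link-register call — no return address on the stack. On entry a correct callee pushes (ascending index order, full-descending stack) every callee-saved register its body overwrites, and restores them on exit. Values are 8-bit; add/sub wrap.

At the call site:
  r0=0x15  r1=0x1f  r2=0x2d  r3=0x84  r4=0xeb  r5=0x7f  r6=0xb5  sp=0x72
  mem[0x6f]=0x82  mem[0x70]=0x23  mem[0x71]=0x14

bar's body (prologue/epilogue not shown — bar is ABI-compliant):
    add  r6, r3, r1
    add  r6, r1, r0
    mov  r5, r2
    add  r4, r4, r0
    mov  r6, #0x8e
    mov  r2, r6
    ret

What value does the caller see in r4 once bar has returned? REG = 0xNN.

prologue: push r4 -> mem[0x71]=0xeb, sp=0x71
prologue: push r6 -> mem[0x70]=0xb5, sp=0x70
body[0] add  r6, r3, r1 -> r6=0xa3
body[1] add  r6, r1, r0 -> r6=0x34
body[2] mov  r5, r2 -> r5=0x2d
body[3] add  r4, r4, r0 -> r4=0x00
body[4] mov  r6, #0x8e -> r6=0x8e
body[5] mov  r2, r6 -> r2=0x8e
epilogue: pop r6=0xb5, sp=0x71
epilogue: pop r4=0xeb, sp=0x72
r4 is callee-saved -> restored

REG = 0xeb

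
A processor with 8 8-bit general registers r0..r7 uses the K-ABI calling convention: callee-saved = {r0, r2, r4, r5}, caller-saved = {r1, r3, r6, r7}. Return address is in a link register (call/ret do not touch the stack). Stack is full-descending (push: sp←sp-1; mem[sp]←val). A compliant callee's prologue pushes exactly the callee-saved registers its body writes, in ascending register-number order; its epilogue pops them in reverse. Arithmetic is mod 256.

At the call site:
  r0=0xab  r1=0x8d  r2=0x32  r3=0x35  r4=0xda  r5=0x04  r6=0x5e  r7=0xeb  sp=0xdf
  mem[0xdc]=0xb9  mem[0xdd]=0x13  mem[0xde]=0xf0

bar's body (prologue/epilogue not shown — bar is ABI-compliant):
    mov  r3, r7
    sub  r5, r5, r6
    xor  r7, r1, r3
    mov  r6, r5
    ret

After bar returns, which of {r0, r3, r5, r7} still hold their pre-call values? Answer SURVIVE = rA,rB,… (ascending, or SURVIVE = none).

SURVIVE = r0,r5

prologue: push r5 -> mem[0xde]=0x04, sp=0xde
body[0] mov  r3, r7 -> r3=0xeb
body[1] sub  r5, r5, r6 -> r5=0xa6
body[2] xor  r7, r1, r3 -> r7=0x66
body[3] mov  r6, r5 -> r6=0xa6
epilogue: pop r5=0x04, sp=0xdf
r0: callee-saved, written=False
r3: caller-saved, written=True
r5: callee-saved, written=True
r7: caller-saved, written=True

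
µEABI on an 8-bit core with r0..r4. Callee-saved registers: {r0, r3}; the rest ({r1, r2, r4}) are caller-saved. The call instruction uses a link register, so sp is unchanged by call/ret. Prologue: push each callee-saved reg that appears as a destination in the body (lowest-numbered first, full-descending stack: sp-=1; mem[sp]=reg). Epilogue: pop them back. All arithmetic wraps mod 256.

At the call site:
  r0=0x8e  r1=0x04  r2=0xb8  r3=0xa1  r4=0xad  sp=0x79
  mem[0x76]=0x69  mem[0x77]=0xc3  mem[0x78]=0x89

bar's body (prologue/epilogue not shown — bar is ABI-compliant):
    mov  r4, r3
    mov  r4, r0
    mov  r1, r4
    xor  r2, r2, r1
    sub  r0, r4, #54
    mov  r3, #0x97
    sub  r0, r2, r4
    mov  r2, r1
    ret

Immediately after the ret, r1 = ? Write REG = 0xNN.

REG = 0x8e

prologue: push r0 → mem[0x78]=0x8e, sp=0x78
prologue: push r3 → mem[0x77]=0xa1, sp=0x77
body[0] mov  r4, r3 → r4=0xa1
body[1] mov  r4, r0 → r4=0x8e
body[2] mov  r1, r4 → r1=0x8e
body[3] xor  r2, r2, r1 → r2=0x36
body[4] sub  r0, r4, #54 → r0=0x58
body[5] mov  r3, #0x97 → r3=0x97
body[6] sub  r0, r2, r4 → r0=0xa8
body[7] mov  r2, r1 → r2=0x8e
epilogue: pop r3=0xa1, sp=0x78
epilogue: pop r0=0x8e, sp=0x79
r1 is caller-saved → body value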